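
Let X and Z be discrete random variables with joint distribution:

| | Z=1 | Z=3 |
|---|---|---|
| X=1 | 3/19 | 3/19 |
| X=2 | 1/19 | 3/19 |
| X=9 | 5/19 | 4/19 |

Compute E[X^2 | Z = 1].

412/9

P(Z = 1) = 9/19.
Σ X^2·P over the event = 1·(3/19) + 4·(1/19) + 81·(5/19) = 412/19.
E[X^2 | Z = 1] = (412/19) / (9/19) = 412/9.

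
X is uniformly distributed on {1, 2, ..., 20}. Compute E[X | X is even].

Given X is even, X is equally likely to be any of {2, 4, 6, 8, 10, 12, 14, 16, 18, 20}.
E[X | X is even] = (2 + 4 + 6 + 8 + 10 + 12 + 14 + 16 + 18 + 20) / 10 = 11.

11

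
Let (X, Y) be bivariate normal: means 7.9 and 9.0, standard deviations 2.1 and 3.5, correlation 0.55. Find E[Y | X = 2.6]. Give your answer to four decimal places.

E[Y | X=x] = μ_Y + ρ(σ_Y/σ_X)(x − μ_X) for jointly normal variables.
E[Y | X=2.6] = 9.0 + (0.55)·(3.5/2.1)·(2.6 − (7.9)) = 9.0 + (0.916667)·(-5.3) = 4.1417.

4.1417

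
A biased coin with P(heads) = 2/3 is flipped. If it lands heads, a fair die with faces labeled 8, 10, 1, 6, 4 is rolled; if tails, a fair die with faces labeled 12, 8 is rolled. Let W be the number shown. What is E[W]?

36/5

E[W | heads] = (8+10+1+6+4)/5 = 29/5.
E[W | tails] = (12+8)/2 = 10.
E[W] = (2/3)·(29/5) + (1/3)·(10) = 36/5.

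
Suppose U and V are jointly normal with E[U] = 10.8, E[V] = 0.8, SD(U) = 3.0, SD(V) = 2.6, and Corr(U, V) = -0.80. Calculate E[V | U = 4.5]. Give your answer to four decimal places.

For a bivariate normal, E[V | U=x] = μ_V + ρ·(σ_V/σ_U)·(x − μ_U).
E[V | U=4.5] = 0.8 + (-0.80)·(2.6/3.0)·(4.5 − (10.8)) = 0.8 + (-0.69333)·(-6.3) = 5.1680.

5.1680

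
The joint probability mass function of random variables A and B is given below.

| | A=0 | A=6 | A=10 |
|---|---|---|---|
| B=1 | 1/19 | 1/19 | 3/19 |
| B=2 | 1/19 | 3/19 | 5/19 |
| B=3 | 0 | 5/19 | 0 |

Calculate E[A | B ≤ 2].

P(B ≤ 2) = 14/19.
Σ A·P over the event = 0·(1/19) + 0·(1/19) + 6·(1/19) + 6·(3/19) + 10·(3/19) + 10·(5/19) = 104/19.
E[A | B ≤ 2] = (104/19) / (14/19) = 52/7.

52/7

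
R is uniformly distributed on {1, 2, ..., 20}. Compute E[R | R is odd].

10

Given R is odd, R is equally likely to be any of {1, 3, 5, 7, 9, 11, 13, 15, 17, 19}.
E[R | R is odd] = (1 + 3 + 5 + 7 + 9 + 11 + 13 + 15 + 17 + 19) / 10 = 10.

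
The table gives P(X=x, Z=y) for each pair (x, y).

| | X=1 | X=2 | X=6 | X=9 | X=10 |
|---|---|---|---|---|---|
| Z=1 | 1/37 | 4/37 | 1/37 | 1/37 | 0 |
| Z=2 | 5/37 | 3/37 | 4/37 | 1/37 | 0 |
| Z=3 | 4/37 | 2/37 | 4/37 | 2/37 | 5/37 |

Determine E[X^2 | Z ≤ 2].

P(Z ≤ 2) = 20/37.
Σ X^2·P over the event = 1·(1/37) + 1·(5/37) + 4·(4/37) + 4·(3/37) + 36·(1/37) + 36·(4/37) + 81·(1/37) + 81·(1/37) = 376/37.
E[X^2 | Z ≤ 2] = (376/37) / (20/37) = 94/5.

94/5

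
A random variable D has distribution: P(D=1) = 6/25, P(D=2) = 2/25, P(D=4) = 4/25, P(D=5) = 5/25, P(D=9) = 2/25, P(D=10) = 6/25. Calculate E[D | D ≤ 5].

P(D ≤ 5) = 17/25.
Σ over the event: 1·6/25 + 2·2/25 + 4·4/25 + 5·1/5 = 51/25.
E[D | D ≤ 5] = (51/25) / (17/25) = 3.

3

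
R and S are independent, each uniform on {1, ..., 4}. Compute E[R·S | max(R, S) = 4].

Outcomes with max(R, S) = 4: (1,4), (2,4), (3,4), (4,1), (4,2), (4,3), (4,4), each with probability 1/16.
E[R·S | max(R, S) = 4] = (4 + 8 + 12 + 4 + 8 + 12 + 16) / 7 = 64/7.

64/7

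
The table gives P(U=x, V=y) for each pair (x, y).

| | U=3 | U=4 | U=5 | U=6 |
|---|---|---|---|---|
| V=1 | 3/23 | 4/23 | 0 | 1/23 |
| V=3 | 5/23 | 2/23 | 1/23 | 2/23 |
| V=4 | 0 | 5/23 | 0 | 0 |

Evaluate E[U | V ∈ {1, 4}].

P(V ∈ {1, 4}) = 13/23.
Summing U·P(U=x,V=y) over the conditioning event gives 51/23.
E[U | V ∈ {1, 4}] = (51/23) / (13/23) = 51/13.

51/13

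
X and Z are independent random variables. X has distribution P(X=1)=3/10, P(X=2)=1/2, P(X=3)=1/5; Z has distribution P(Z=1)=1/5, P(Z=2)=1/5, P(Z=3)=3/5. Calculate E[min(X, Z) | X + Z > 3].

P(X + Z > 3) = 39/50.
Summing min(X,Z)·P(x,y) over outcomes with X + Z > 3 gives 73/50.
E[min(X, Z) | X + Z > 3] = (73/50) / (39/50) = 73/39.

73/39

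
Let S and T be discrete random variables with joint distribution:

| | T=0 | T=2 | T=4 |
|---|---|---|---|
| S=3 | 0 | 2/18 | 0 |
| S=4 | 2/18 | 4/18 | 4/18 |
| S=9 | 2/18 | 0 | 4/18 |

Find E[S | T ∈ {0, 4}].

P(T ∈ {0, 4}) = 2/3.
Σ S·P over the event = 4·(2/18) + 4·(4/18) + 9·(2/18) + 9·(4/18) = 13/3.
E[S | T ∈ {0, 4}] = (13/3) / (2/3) = 13/2.

13/2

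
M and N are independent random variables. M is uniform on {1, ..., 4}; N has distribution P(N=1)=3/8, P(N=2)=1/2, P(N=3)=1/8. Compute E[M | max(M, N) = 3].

P(max(M, N) = 3) = 5/16.
Summing M·P(x,y) over outcomes with max(M, N) = 3 gives 27/32.
E[M | max(M, N) = 3] = (27/32) / (5/16) = 27/10.

27/10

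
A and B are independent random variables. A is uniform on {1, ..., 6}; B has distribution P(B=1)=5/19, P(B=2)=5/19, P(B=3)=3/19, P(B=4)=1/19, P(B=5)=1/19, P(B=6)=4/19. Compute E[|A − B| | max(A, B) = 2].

2/3

P(max(A, B) = 2) = 5/38.
Summing |A−B|·P(x,y) over outcomes with max(A, B) = 2 gives 5/57.
E[|A − B| | max(A, B) = 2] = (5/57) / (5/38) = 2/3.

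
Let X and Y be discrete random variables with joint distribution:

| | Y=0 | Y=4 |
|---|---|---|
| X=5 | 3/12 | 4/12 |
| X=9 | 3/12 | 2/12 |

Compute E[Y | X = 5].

16/7

P(X = 5) = 7/12.
Σ Y·P over the event = 0·(3/12) + 4·(4/12) = 4/3.
E[Y | X = 5] = (4/3) / (7/12) = 16/7.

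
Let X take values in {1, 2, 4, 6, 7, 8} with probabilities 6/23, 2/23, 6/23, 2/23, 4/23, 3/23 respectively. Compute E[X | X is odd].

P(X is odd) = 10/23.
Σ over the event: 1·6/23 + 7·4/23 = 34/23.
E[X | X is odd] = (34/23) / (10/23) = 17/5.

17/5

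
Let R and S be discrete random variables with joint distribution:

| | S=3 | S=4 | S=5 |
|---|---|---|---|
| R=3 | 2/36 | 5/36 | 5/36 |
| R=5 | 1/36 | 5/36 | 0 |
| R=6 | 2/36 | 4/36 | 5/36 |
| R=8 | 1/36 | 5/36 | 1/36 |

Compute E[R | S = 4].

104/19

P(S = 4) = 19/36.
Summing R·P(R=x,S=y) over the conditioning event gives 26/9.
E[R | S = 4] = (26/9) / (19/36) = 104/19.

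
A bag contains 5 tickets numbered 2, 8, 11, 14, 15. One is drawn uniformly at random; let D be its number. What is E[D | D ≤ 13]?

P(D ≤ 13) = 3/5.
Σ over the event: 2·1/5 + 8·1/5 + 11·1/5 = 21/5.
E[D | D ≤ 13] = (21/5) / (3/5) = 7.

7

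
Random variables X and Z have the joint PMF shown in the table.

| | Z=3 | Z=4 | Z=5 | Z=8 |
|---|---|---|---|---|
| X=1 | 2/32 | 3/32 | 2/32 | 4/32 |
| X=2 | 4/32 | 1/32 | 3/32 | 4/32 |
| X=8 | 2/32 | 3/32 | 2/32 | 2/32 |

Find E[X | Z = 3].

P(Z = 3) = 1/4.
Σ X·P over the event = 1·(2/32) + 2·(4/32) + 8·(2/32) = 13/16.
E[X | Z = 3] = (13/16) / (1/4) = 13/4.

13/4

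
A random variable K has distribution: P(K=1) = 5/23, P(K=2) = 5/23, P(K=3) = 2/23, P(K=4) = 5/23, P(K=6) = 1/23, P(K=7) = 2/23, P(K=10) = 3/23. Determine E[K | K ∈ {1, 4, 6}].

31/11

P(K ∈ {1, 4, 6}) = 11/23.
Σ over the event: 1·5/23 + 4·5/23 + 6·1/23 = 31/23.
E[K | K ∈ {1, 4, 6}] = (31/23) / (11/23) = 31/11.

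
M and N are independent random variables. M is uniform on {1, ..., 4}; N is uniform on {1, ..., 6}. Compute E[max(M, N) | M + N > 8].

Outcomes with M + N > 8: (3,6), (4,5), (4,6), each with probability 1/24.
E[max(M, N) | M + N > 8] = (6 + 5 + 6) / 3 = 17/3.

17/3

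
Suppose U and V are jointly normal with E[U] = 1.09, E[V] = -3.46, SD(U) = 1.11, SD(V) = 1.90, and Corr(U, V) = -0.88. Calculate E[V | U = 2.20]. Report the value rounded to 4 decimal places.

E[V | U=x] = μ_V + ρ(σ_V/σ_U)(x − μ_U) for jointly normal variables.
E[V | U=2.20] = -3.46 + (-0.88)·(1.90/1.11)·(2.20 − (1.09)) = -3.46 + (-1.5063)·(1.11) = -5.1320.

-5.1320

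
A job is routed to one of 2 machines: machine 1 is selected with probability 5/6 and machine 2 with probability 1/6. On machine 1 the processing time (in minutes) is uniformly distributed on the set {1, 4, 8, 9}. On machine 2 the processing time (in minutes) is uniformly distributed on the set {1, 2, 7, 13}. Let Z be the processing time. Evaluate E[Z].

E[Z | machine 1] = (1+4+8+9)/4 = 11/2.
E[Z | machine 2] = (1+2+7+13)/4 = 23/4.
E[Z] = (5/6)·(11/2) + (1/6)·(23/4) = 133/24.

133/24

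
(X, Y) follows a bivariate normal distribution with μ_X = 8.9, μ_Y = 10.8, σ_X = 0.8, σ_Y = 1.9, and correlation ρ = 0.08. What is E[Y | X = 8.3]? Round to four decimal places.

For a bivariate normal, E[Y | X=x] = μ_Y + ρ·(σ_Y/σ_X)·(x − μ_X).
E[Y | X=8.3] = 10.8 + (0.08)·(1.9/0.8)·(8.3 − (8.9)) = 10.8 + (0.19)·(-0.6) = 10.6860.

10.6860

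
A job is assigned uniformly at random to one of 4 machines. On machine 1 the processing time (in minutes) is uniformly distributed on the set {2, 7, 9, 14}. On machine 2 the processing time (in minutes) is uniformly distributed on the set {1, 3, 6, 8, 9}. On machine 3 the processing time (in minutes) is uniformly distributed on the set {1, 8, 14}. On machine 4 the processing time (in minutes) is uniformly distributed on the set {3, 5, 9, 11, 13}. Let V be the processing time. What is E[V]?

439/60

E[V | machine 1] = (2+7+9+14)/4 = 8.
E[V | machine 2] = (1+3+6+8+9)/5 = 27/5.
E[V | machine 3] = (1+8+14)/3 = 23/3.
E[V | machine 4] = (3+5+9+11+13)/5 = 41/5.
By the law of total expectation,
E[V] = (1/4)·(8) + (1/4)·(27/5) + (1/4)·(23/3) + (1/4)·(41/5) = 439/60.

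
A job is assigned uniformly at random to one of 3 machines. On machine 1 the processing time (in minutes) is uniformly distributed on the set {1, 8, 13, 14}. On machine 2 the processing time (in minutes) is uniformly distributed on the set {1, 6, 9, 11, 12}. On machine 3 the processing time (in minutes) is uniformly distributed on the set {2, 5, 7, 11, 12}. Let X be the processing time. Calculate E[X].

121/15

E[X | machine 1] = (1+8+13+14)/4 = 9.
E[X | machine 2] = (1+6+9+11+12)/5 = 39/5.
E[X | machine 3] = (2+5+7+11+12)/5 = 37/5.
By the law of total expectation,
E[X] = (1/3)·(9) + (1/3)·(39/5) + (1/3)·(37/5) = 121/15.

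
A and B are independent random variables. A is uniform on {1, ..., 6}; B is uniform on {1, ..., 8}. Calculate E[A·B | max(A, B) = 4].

64/7

Outcomes with max(A, B) = 4: (1,4), (2,4), (3,4), (4,1), (4,2), (4,3), (4,4), each with probability 1/48.
E[A·B | max(A, B) = 4] = (4 + 8 + 12 + 4 + 8 + 12 + 16) / 7 = 64/7.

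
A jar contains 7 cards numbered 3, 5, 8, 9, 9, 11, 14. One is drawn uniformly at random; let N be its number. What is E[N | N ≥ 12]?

14

P(N ≥ 12) = 1/7.
Σ over the event: 14·1/7 = 2.
E[N | N ≥ 12] = (2) / (1/7) = 14.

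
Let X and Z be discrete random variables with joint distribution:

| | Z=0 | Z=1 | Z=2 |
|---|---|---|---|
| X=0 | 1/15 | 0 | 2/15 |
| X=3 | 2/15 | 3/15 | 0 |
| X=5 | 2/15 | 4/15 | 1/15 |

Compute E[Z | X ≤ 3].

P(X ≤ 3) = 8/15.
Σ Z·P over the event = 0·(1/15) + 2·(2/15) + 0·(2/15) + 1·(3/15) = 7/15.
E[Z | X ≤ 3] = (7/15) / (8/15) = 7/8.

7/8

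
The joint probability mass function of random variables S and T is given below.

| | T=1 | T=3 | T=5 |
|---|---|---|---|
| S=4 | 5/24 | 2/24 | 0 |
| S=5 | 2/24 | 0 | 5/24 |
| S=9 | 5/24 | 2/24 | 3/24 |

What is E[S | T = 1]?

25/4

P(T = 1) = 1/2.
Σ S·P over the event = 4·(5/24) + 5·(2/24) + 9·(5/24) = 25/8.
E[S | T = 1] = (25/8) / (1/2) = 25/4.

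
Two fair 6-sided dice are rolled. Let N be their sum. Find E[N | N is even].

P(N is even) = 1/2.
Σ over the event: 2·1/36 + 4·1/12 + 6·5/36 + 8·5/36 + 10·1/12 + 12·1/36 = 7/2.
E[N | N is even] = (7/2) / (1/2) = 7.

7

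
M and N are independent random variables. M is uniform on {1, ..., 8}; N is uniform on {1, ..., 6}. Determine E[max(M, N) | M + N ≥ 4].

P(M + N ≥ 4) = 15/16.
Summing max(M,N)·P(x,y) over outcomes with M + N ≥ 4 gives 41/8.
E[max(M, N) | M + N ≥ 4] = (41/8) / (15/16) = 82/15.

82/15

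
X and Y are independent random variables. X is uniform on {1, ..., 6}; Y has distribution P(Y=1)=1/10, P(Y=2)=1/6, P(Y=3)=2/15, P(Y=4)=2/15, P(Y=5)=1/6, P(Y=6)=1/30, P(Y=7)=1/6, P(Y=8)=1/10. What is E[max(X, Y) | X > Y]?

P(X > Y) = 1/3.
Summing max(X,Y)·P(x,y) over outcomes with X > Y gives 71/45.
E[max(X, Y) | X > Y] = (71/45) / (1/3) = 71/15.

71/15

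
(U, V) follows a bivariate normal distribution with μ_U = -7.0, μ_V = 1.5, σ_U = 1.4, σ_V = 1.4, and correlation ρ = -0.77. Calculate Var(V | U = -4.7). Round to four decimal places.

0.7979

The conditional variance in a bivariate normal is σ_V²(1 − ρ²), independent of x.
Var(V | U=-4.7) = (1.4)²·(1 − (-0.77)²) = 1.96·0.4071 = 0.7979.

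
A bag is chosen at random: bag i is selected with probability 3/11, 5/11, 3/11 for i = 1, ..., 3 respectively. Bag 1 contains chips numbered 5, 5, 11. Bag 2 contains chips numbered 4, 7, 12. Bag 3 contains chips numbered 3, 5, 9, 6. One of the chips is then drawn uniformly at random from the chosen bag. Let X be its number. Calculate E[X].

919/132

E[X | bag 1] = (5+5+11)/3 = 7.
E[X | bag 2] = (4+7+12)/3 = 23/3.
E[X | bag 3] = (3+5+9+6)/4 = 23/4.
By the law of total expectation,
E[X] = (3/11)·(7) + (5/11)·(23/3) + (3/11)·(23/4) = 919/132.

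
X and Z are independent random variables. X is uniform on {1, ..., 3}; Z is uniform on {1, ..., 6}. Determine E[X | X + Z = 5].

2

Outcomes with X + Z = 5: (1,4), (2,3), (3,2), each with probability 1/18.
E[X | X + Z = 5] = (1 + 2 + 3) / 3 = 2.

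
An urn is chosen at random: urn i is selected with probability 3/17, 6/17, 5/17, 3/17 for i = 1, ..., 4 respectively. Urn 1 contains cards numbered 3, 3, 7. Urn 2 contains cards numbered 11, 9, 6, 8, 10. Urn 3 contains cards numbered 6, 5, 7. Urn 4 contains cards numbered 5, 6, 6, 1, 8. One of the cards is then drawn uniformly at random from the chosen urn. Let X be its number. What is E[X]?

E[X | urn 1] = (3+3+7)/3 = 13/3.
E[X | urn 2] = (11+9+6+8+10)/5 = 44/5.
E[X | urn 3] = (6+5+7)/3 = 6.
E[X | urn 4] = (5+6+6+1+8)/5 = 26/5.
E[X] = (3/17)·(13/3) + (6/17)·(44/5) + (5/17)·(6) + (3/17)·(26/5) = 557/85.

557/85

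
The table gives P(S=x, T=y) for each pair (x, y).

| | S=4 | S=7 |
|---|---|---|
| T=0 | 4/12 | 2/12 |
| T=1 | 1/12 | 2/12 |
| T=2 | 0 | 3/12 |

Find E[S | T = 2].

7

P(T = 2) = 1/4.
Σ S·P over the event = 7·(3/12) = 7/4.
E[S | T = 2] = (7/4) / (1/4) = 7.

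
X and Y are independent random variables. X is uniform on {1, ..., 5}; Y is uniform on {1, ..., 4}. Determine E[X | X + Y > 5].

4

Outcomes with X + Y > 5: (2,4), (3,3), (3,4), (4,2), (4,3), (4,4), (5,1), (5,2), (5,3), (5,4), each with probability 1/20.
E[X | X + Y > 5] = (2 + 3 + 3 + 4 + 4 + 4 + 5 + 5 + 5 + 5) / 10 = 4.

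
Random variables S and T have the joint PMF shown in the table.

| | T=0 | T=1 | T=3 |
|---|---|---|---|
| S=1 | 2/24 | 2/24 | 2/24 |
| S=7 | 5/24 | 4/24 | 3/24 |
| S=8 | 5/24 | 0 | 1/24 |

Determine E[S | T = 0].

77/12

P(T = 0) = 1/2.
Σ S·P over the event = 1·(2/24) + 7·(5/24) + 8·(5/24) = 77/24.
E[S | T = 0] = (77/24) / (1/2) = 77/12.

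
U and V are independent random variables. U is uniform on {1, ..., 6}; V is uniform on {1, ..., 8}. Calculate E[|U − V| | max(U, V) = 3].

P(max(U, V) = 3) = 5/48.
Summing |U−V|·P(x,y) over outcomes with max(U, V) = 3 gives 1/8.
E[|U − V| | max(U, V) = 3] = (1/8) / (5/48) = 6/5.

6/5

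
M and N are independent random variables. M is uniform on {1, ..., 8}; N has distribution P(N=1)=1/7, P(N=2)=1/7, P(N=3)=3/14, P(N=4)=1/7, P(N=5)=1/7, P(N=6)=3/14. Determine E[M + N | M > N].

546/61

P(M > N) = 61/112.
Summing (M+N)·P(x,y) over outcomes with M > N gives 39/8.
E[M + N | M > N] = (39/8) / (61/112) = 546/61.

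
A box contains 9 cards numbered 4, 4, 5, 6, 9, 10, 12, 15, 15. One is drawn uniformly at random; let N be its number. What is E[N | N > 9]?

P(N > 9) = 4/9.
Σ over the event: 10·1/9 + 12·1/9 + 15·2/9 = 52/9.
E[N | N > 9] = (52/9) / (4/9) = 13.

13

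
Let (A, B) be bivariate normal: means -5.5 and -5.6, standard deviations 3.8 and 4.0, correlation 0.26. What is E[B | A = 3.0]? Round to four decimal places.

-3.2737

E[B | A=x] = μ_B + ρ(σ_B/σ_A)(x − μ_A) for jointly normal variables.
E[B | A=3.0] = -5.6 + (0.26)·(4.0/3.8)·(3.0 − (-5.5)) = -5.6 + (0.27368)·(8.5) = -3.2737.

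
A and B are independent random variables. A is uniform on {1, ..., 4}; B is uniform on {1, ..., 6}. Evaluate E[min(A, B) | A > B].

P(A > B) = 1/4.
Summing min(A,B)·P(x,y) over outcomes with A > B gives 5/12.
E[min(A, B) | A > B] = (5/12) / (1/4) = 5/3.

5/3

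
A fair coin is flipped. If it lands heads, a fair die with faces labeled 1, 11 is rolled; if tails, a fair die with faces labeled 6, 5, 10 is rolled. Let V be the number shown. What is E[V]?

E[V | heads] = (1+11)/2 = 6.
E[V | tails] = (6+5+10)/3 = 7.
E[V] = (1/2)·(6) + (1/2)·(7) = 13/2.

13/2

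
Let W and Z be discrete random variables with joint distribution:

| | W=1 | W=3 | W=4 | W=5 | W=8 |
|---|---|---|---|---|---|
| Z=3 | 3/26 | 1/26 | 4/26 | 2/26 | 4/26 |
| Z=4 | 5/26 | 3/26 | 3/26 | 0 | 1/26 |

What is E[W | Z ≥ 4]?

17/6

P(Z ≥ 4) = 6/13.
Σ W·P over the event = 1·(5/26) + 3·(3/26) + 4·(3/26) + 8·(1/26) = 17/13.
E[W | Z ≥ 4] = (17/13) / (6/13) = 17/6.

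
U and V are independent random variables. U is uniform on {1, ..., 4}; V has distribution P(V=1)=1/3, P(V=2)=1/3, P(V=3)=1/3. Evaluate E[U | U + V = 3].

3/2

P(U + V = 3) = 1/6.
Summing U·P(x,y) over outcomes with U + V = 3 gives 1/4.
E[U | U + V = 3] = (1/4) / (1/6) = 3/2.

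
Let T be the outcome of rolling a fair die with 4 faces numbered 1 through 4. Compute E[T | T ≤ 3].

Given T ≤ 3, T is equally likely to be any of {1, 2, 3}.
E[T | T ≤ 3] = (1 + 2 + 3) / 3 = 2.

2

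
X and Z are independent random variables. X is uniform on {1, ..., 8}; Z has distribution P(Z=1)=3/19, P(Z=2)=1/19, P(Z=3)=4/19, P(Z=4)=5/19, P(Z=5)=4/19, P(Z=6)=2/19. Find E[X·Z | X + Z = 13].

P(X + Z = 13) = 3/76.
Summing XZ·P(x,y) over outcomes with X + Z = 13 gives 61/38.
E[X·Z | X + Z = 13] = (61/38) / (3/76) = 122/3.

122/3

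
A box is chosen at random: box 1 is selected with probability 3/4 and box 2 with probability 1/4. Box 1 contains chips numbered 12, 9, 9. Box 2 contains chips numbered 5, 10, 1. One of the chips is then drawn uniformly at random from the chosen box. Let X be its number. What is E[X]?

53/6

E[X | box 1] = (12+9+9)/3 = 10.
E[X | box 2] = (5+10+1)/3 = 16/3.
By the law of total expectation,
E[X] = (3/4)·(10) + (1/4)·(16/3) = 53/6.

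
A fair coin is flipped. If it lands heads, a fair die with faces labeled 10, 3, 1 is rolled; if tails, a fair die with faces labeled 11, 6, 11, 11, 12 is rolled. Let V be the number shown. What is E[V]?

E[V | heads] = (10+3+1)/3 = 14/3.
E[V | tails] = (11+6+11+11+12)/5 = 51/5.
By the law of total expectation,
E[V] = (1/2)·(14/3) + (1/2)·(51/5) = 223/30.

223/30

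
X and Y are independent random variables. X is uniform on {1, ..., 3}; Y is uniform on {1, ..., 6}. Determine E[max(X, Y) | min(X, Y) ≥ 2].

41/10

Outcomes with min(X, Y) ≥ 2: (2,2), (2,3), (2,4), (2,5), (2,6), (3,2), (3,3), (3,4), (3,5), (3,6), each with probability 1/18.
E[max(X, Y) | min(X, Y) ≥ 2] = (2 + 3 + 4 + 5 + 6 + 3 + 3 + 4 + 5 + 6) / 10 = 41/10.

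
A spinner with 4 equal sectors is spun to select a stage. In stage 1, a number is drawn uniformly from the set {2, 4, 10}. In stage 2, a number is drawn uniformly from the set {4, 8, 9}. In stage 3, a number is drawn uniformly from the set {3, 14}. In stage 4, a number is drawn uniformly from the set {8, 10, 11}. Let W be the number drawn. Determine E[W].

61/8

E[W | stage 1] = (2+4+10)/3 = 16/3.
E[W | stage 2] = (4+8+9)/3 = 7.
E[W | stage 3] = (3+14)/2 = 17/2.
E[W | stage 4] = (8+10+11)/3 = 29/3.
E[W] = (1/4)·(16/3) + (1/4)·(7) + (1/4)·(17/2) + (1/4)·(29/3) = 61/8.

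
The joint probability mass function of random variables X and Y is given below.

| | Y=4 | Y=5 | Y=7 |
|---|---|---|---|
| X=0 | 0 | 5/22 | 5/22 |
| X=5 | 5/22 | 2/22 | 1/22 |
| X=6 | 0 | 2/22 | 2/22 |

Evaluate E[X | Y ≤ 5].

P(Y ≤ 5) = 7/11.
Σ X·P over the event = 0·(5/22) + 5·(5/22) + 5·(2/22) + 6·(2/22) = 47/22.
E[X | Y ≤ 5] = (47/22) / (7/11) = 47/14.

47/14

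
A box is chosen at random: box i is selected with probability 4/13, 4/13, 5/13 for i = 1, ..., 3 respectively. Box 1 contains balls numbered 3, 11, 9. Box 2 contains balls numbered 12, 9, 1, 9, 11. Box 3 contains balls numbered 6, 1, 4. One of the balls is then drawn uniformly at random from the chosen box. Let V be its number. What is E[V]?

E[V | box 1] = (3+11+9)/3 = 23/3.
E[V | box 2] = (12+9+1+9+11)/5 = 42/5.
E[V | box 3] = (6+1+4)/3 = 11/3.
E[V] = (4/13)·(23/3) + (4/13)·(42/5) + (5/13)·(11/3) = 413/65.

413/65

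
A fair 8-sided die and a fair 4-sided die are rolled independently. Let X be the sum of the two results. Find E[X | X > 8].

10

P(X > 8) = 5/16.
Σ over the event: 9·1/8 + 10·3/32 + 11·1/16 + 12·1/32 = 25/8.
E[X | X > 8] = (25/8) / (5/16) = 10.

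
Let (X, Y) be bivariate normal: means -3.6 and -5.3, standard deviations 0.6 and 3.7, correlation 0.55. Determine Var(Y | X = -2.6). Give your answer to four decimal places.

The conditional variance in a bivariate normal is σ_Y²(1 − ρ²), independent of x.
Var(Y | X=-2.6) = (3.7)²·(1 − (0.55)²) = 13.69·0.6975 = 9.5488.

9.5488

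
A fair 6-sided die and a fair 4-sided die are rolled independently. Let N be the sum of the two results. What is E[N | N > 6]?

P(N > 6) = 5/12.
Σ over the event: 7·1/6 + 8·1/8 + 9·1/12 + 10·1/24 = 10/3.
E[N | N > 6] = (10/3) / (5/12) = 8.

8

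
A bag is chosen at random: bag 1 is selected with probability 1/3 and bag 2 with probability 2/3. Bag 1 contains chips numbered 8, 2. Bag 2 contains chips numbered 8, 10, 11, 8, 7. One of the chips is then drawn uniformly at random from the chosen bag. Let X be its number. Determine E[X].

E[X | bag 1] = (8+2)/2 = 5.
E[X | bag 2] = (8+10+11+8+7)/5 = 44/5.
By the law of total expectation,
E[X] = (1/3)·(5) + (2/3)·(44/5) = 113/15.

113/15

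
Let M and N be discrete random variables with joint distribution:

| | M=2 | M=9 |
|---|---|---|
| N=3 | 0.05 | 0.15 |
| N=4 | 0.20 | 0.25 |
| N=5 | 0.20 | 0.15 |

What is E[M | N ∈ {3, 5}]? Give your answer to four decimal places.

P(N ∈ {3, 5}) = 0.55.
Σ M·P over the event = 2·(0.05) + 2·(0.20) + 9·(0.15) + 9·(0.15) = 3.20.
E[M | N ∈ {3, 5}] = (3.20) / (0.55) = 5.8182.

5.8182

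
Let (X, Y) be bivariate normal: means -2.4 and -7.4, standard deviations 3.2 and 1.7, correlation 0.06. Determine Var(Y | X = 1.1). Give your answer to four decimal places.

2.8796

Var(Y | X=x) = (1 − ρ²)·σ_Y².
Var(Y | X=1.1) = (1.7)²·(1 − (0.06)²) = 2.89·0.9964 = 2.8796.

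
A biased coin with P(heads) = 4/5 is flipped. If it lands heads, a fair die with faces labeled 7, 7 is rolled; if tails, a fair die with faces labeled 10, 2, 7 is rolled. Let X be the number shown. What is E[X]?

E[X | heads] = (7+7)/2 = 7.
E[X | tails] = (10+2+7)/3 = 19/3.
By the law of total expectation,
E[X] = (4/5)·(7) + (1/5)·(19/3) = 103/15.

103/15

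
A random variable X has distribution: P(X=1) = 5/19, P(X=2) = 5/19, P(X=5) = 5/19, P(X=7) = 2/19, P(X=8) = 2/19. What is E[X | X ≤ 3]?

P(X ≤ 3) = 10/19.
Σ over the event: 1·5/19 + 2·5/19 = 15/19.
E[X | X ≤ 3] = (15/19) / (10/19) = 3/2.

3/2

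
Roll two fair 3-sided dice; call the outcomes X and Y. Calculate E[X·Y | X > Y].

Outcomes with X > Y: (2,1), (3,1), (3,2), each with probability 1/9.
E[X·Y | X > Y] = (2 + 3 + 6) / 3 = 11/3.

11/3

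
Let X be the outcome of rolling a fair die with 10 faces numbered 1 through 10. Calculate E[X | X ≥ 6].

8

Given X ≥ 6, X is equally likely to be any of {6, 7, 8, 9, 10}.
E[X | X ≥ 6] = (6 + 7 + 8 + 9 + 10) / 5 = 8.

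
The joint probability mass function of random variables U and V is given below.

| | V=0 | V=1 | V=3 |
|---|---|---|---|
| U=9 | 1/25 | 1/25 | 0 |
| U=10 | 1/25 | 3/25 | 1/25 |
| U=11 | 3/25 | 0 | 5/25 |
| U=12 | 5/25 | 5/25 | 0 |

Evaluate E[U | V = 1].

11

P(V = 1) = 9/25.
Σ U·P over the event = 9·(1/25) + 10·(3/25) + 12·(5/25) = 99/25.
E[U | V = 1] = (99/25) / (9/25) = 11.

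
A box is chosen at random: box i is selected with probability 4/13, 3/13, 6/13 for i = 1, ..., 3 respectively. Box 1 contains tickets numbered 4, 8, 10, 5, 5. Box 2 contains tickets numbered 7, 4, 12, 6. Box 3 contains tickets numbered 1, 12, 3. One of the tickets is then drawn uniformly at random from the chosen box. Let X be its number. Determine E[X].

1587/260

E[X | box 1] = (4+8+10+5+5)/5 = 32/5.
E[X | box 2] = (7+4+12+6)/4 = 29/4.
E[X | box 3] = (1+12+3)/3 = 16/3.
By the law of total expectation,
E[X] = (4/13)·(32/5) + (3/13)·(29/4) + (6/13)·(16/3) = 1587/260.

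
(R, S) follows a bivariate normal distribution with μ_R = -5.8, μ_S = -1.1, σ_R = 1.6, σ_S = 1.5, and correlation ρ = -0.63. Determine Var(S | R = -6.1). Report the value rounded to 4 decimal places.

The conditional variance in a bivariate normal is σ_S²(1 − ρ²), independent of x.
Var(S | R=-6.1) = (1.5)²·(1 − (-0.63)²) = 2.25·0.6031 = 1.3570.

1.3570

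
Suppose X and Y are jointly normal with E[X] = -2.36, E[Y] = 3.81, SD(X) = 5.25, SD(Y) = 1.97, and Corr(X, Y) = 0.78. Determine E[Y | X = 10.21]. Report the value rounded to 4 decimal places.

7.4891

For a bivariate normal, E[Y | X=x] = μ_Y + ρ·(σ_Y/σ_X)·(x − μ_X).
E[Y | X=10.21] = 3.81 + (0.78)·(1.97/5.25)·(10.21 − (-2.36)) = 3.81 + (0.29269)·(12.57) = 7.4891.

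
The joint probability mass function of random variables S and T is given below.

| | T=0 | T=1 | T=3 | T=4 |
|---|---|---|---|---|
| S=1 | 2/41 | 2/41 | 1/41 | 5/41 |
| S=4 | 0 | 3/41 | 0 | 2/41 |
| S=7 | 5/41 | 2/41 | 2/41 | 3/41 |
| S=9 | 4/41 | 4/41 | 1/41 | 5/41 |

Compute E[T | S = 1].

P(S = 1) = 10/41.
Σ T·P over the event = 0·(2/41) + 1·(2/41) + 3·(1/41) + 4·(5/41) = 25/41.
E[T | S = 1] = (25/41) / (10/41) = 5/2.

5/2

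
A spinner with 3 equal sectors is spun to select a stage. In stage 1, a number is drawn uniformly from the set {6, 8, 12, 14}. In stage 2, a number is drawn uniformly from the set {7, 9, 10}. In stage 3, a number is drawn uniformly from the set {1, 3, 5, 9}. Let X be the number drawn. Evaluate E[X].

E[X | stage 1] = (6+8+12+14)/4 = 10.
E[X | stage 2] = (7+9+10)/3 = 26/3.
E[X | stage 3] = (1+3+5+9)/4 = 9/2.
E[X] = (1/3)·(10) + (1/3)·(26/3) + (1/3)·(9/2) = 139/18.

139/18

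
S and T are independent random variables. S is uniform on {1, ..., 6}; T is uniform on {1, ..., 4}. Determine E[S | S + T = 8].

Outcomes with S + T = 8: (4,4), (5,3), (6,2), each with probability 1/24.
E[S | S + T = 8] = (4 + 5 + 6) / 3 = 5.

5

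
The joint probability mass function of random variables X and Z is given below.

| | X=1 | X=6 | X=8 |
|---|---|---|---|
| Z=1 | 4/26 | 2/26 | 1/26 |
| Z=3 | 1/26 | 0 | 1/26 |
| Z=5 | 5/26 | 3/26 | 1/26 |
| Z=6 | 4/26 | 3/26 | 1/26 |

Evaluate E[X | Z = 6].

P(Z = 6) = 4/13.
Σ X·P over the event = 1·(4/26) + 6·(3/26) + 8·(1/26) = 15/13.
E[X | Z = 6] = (15/13) / (4/13) = 15/4.

15/4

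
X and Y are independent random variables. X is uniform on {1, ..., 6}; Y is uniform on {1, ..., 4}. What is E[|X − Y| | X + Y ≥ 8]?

2

Outcomes with X + Y ≥ 8: (4,4), (5,3), (5,4), (6,2), (6,3), (6,4), each with probability 1/24.
E[|X − Y| | X + Y ≥ 8] = (0 + 2 + 1 + 4 + 3 + 2) / 6 = 2.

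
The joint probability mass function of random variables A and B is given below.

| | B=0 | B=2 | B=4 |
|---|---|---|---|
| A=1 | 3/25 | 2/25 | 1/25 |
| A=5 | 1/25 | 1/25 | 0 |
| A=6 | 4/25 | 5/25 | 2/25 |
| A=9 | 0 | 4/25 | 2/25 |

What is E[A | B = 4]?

P(B = 4) = 1/5.
Summing A·P(A=x,B=y) over the conditioning event gives 31/25.
E[A | B = 4] = (31/25) / (1/5) = 31/5.

31/5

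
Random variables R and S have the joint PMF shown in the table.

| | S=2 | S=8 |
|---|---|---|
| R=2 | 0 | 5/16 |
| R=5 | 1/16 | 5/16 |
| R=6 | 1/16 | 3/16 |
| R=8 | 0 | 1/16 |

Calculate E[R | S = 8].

P(S = 8) = 7/8.
Σ R·P over the event = 2·(5/16) + 5·(5/16) + 6·(3/16) + 8·(1/16) = 61/16.
E[R | S = 8] = (61/16) / (7/8) = 61/14.

61/14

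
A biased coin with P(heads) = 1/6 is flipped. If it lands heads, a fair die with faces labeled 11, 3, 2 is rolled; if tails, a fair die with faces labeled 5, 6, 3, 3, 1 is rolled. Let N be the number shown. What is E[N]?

E[N | heads] = (11+3+2)/3 = 16/3.
E[N | tails] = (5+6+3+3+1)/5 = 18/5.
By the law of total expectation,
E[N] = (1/6)·(16/3) + (5/6)·(18/5) = 35/9.

35/9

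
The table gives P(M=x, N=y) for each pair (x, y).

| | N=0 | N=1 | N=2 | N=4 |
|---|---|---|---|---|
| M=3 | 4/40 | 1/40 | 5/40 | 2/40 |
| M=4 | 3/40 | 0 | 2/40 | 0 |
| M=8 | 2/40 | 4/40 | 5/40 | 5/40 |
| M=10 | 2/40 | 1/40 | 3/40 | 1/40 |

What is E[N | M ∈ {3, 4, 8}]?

P(M ∈ {3, 4, 8}) = 33/40.
Summing N·P(M=x,N=y) over the conditioning event gives 57/40.
E[N | M ∈ {3, 4, 8}] = (57/40) / (33/40) = 19/11.

19/11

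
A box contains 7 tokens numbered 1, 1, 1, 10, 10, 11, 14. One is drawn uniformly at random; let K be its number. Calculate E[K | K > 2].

P(K > 2) = 4/7.
Σ over the event: 10·2/7 + 11·1/7 + 14·1/7 = 45/7.
E[K | K > 2] = (45/7) / (4/7) = 45/4.

45/4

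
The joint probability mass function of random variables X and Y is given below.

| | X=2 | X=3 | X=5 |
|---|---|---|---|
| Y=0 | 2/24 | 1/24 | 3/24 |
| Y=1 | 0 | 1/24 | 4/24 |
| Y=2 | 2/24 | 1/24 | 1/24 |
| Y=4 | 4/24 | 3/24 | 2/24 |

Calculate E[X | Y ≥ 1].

31/9

P(Y ≥ 1) = 3/4.
Σ X·P over the event = 2·(2/24) + 2·(4/24) + 3·(1/24) + 3·(1/24) + 3·(3/24) + 5·(4/24) + 5·(1/24) + 5·(2/24) = 31/12.
E[X | Y ≥ 1] = (31/12) / (3/4) = 31/9.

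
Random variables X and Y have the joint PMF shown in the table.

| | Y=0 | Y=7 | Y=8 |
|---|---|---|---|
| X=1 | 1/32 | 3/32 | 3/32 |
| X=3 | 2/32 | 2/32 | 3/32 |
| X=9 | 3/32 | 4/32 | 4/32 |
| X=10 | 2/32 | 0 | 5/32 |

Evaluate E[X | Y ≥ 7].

143/24

P(Y ≥ 7) = 3/4.
Σ X·P over the event = 1·(3/32) + 1·(3/32) + 3·(2/32) + 3·(3/32) + 9·(4/32) + 9·(4/32) + 10·(5/32) = 143/32.
E[X | Y ≥ 7] = (143/32) / (3/4) = 143/24.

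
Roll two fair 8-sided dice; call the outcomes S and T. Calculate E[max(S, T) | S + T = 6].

Outcomes with S + T = 6: (1,5), (2,4), (3,3), (4,2), (5,1), each with probability 1/64.
E[max(S, T) | S + T = 6] = (5 + 4 + 3 + 4 + 5) / 5 = 21/5.

21/5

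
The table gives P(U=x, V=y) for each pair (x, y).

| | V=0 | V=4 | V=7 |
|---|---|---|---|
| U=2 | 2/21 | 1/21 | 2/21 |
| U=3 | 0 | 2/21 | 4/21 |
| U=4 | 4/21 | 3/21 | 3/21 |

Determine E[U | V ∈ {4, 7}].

16/5

P(V ∈ {4, 7}) = 5/7.
Σ U·P over the event = 2·(1/21) + 2·(2/21) + 3·(2/21) + 3·(4/21) + 4·(3/21) + 4·(3/21) = 16/7.
E[U | V ∈ {4, 7}] = (16/7) / (5/7) = 16/5.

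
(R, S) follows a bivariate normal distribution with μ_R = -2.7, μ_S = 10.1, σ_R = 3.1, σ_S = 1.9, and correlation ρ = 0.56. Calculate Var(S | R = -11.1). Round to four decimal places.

The conditional variance in a bivariate normal is σ_S²(1 − ρ²), independent of x.
Var(S | R=-11.1) = (1.9)²·(1 − (0.56)²) = 3.61·0.6864 = 2.4779.

2.4779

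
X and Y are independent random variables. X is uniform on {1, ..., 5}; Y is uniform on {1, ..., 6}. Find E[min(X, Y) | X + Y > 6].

P(X + Y > 6) = 1/2.
Summing min(X,Y)·P(x,y) over outcomes with X + Y > 6 gives 8/5.
E[min(X, Y) | X + Y > 6] = (8/5) / (1/2) = 16/5.

16/5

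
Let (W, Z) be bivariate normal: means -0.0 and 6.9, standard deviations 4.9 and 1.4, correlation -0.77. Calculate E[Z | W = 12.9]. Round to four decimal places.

4.0620

The regression of Z on W has slope ρ·σ_Z/σ_W and passes through (μ_W, μ_Z).
E[Z | W=12.9] = 6.9 + (-0.77)·(1.4/4.9)·(12.9 − (-0.0)) = 6.9 + (-0.22)·(12.9) = 4.0620.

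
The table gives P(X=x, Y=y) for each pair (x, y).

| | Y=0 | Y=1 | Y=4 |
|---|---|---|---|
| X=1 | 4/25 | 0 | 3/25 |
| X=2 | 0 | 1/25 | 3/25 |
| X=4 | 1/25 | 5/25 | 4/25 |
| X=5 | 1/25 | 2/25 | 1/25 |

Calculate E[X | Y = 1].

4

P(Y = 1) = 8/25.
Σ X·P over the event = 2·(1/25) + 4·(5/25) + 5·(2/25) = 32/25.
E[X | Y = 1] = (32/25) / (8/25) = 4.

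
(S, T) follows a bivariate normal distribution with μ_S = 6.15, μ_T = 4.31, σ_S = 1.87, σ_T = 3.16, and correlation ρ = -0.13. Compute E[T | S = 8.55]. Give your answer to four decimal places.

E[T | S=x] = μ_T + ρ(σ_T/σ_S)(x − μ_S) for jointly normal variables.
E[T | S=8.55] = 4.31 + (-0.13)·(3.16/1.87)·(8.55 − (6.15)) = 4.31 + (-0.21968)·(2.4) = 3.7828.

3.7828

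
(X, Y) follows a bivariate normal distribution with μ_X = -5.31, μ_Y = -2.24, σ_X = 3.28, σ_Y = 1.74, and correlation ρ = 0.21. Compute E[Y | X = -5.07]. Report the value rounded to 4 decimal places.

-2.2133

E[Y | X=x] = μ_Y + ρ(σ_Y/σ_X)(x − μ_X) for jointly normal variables.
E[Y | X=-5.07] = -2.24 + (0.21)·(1.74/3.28)·(-5.07 − (-5.31)) = -2.24 + (0.1114)·(0.24) = -2.2133.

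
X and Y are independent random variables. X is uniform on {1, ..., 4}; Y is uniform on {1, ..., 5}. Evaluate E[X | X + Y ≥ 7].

P(X + Y ≥ 7) = 3/10.
Summing X·P(x,y) over outcomes with X + Y ≥ 7 gives 1.
E[X | X + Y ≥ 7] = (1) / (3/10) = 10/3.

10/3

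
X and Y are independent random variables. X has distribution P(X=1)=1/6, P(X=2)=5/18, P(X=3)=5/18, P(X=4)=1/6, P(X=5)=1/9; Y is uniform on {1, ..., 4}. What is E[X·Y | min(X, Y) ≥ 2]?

47/5

P(min(X, Y) ≥ 2) = 5/8.
Summing XY·P(x,y) over outcomes with min(X, Y) ≥ 2 gives 47/8.
E[X·Y | min(X, Y) ≥ 2] = (47/8) / (5/8) = 47/5.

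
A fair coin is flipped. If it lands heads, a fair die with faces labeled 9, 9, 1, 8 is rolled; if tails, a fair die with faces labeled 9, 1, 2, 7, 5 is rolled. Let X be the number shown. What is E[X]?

E[X | heads] = (9+9+1+8)/4 = 27/4.
E[X | tails] = (9+1+2+7+5)/5 = 24/5.
By the law of total expectation,
E[X] = (1/2)·(27/4) + (1/2)·(24/5) = 231/40.

231/40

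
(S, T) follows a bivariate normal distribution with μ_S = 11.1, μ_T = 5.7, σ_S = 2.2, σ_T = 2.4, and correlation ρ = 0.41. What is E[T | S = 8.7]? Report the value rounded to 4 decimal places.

4.6265

E[T | S=x] = μ_T + ρ(σ_T/σ_S)(x − μ_S) for jointly normal variables.
E[T | S=8.7] = 5.7 + (0.41)·(2.4/2.2)·(8.7 − (11.1)) = 5.7 + (0.447273)·(-2.4) = 4.6265.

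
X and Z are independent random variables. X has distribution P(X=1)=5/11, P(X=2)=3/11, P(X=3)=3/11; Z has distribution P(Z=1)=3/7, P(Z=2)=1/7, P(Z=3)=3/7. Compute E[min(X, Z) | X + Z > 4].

17/7

P(X + Z > 4) = 3/11.
Summing min(X,Z)·P(x,y) over outcomes with X + Z > 4 gives 51/77.
E[min(X, Z) | X + Z > 4] = (51/77) / (3/11) = 17/7.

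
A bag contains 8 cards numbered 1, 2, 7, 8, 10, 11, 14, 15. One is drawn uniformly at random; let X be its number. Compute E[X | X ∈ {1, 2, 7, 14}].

P(X ∈ {1, 2, 7, 14}) = 1/2.
Σ over the event: 1·1/8 + 2·1/8 + 7·1/8 + 14·1/8 = 3.
E[X | X ∈ {1, 2, 7, 14}] = (3) / (1/2) = 6.

6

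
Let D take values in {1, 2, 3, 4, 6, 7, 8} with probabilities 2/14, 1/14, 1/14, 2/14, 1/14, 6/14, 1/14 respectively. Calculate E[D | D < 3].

P(D < 3) = 3/14.
Σ over the event: 1·1/7 + 2·1/14 = 2/7.
E[D | D < 3] = (2/7) / (3/14) = 4/3.

4/3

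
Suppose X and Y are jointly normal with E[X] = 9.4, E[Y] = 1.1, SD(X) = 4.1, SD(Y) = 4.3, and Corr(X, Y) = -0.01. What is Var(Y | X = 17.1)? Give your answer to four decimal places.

18.4882

For a bivariate normal, Var(Y | X=x) = σ_Y²(1 − ρ²).
Var(Y | X=17.1) = (4.3)²·(1 − (-0.01)²) = 18.49·0.9999 = 18.4882.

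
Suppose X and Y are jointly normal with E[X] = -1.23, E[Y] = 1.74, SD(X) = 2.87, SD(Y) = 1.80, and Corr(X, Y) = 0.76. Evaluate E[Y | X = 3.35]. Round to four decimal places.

3.9231

E[Y | X=x] = μ_Y + ρ(σ_Y/σ_X)(x − μ_X) for jointly normal variables.
E[Y | X=3.35] = 1.74 + (0.76)·(1.80/2.87)·(3.35 − (-1.23)) = 1.74 + (0.47666)·(4.58) = 3.9231.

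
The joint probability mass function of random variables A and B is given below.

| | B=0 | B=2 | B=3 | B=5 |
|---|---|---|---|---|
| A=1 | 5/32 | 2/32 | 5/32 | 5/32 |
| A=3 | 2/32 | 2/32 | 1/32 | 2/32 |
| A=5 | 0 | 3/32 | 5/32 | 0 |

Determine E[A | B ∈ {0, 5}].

P(B ∈ {0, 5}) = 7/16.
Σ A·P over the event = 1·(5/32) + 1·(5/32) + 3·(2/32) + 3·(2/32) = 11/16.
E[A | B ∈ {0, 5}] = (11/16) / (7/16) = 11/7.

11/7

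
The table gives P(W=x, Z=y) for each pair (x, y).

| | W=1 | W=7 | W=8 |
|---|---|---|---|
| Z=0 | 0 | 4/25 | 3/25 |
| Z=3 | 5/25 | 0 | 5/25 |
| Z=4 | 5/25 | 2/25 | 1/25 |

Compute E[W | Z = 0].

52/7

P(Z = 0) = 7/25.
Σ W·P over the event = 7·(4/25) + 8·(3/25) = 52/25.
E[W | Z = 0] = (52/25) / (7/25) = 52/7.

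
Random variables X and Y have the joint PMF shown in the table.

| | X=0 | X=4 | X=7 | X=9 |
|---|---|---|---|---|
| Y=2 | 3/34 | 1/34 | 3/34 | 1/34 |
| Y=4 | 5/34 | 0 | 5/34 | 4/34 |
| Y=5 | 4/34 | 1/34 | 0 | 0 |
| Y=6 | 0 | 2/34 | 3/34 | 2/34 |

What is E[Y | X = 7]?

P(X = 7) = 11/34.
Σ Y·P over the event = 2·(3/34) + 4·(5/34) + 6·(3/34) = 22/17.
E[Y | X = 7] = (22/17) / (11/34) = 4.

4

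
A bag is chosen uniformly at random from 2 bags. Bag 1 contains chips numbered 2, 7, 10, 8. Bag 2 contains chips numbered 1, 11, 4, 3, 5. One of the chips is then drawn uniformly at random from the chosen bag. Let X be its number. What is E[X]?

231/40

E[X | bag 1] = (2+7+10+8)/4 = 27/4.
E[X | bag 2] = (1+11+4+3+5)/5 = 24/5.
By the law of total expectation,
E[X] = (1/2)·(27/4) + (1/2)·(24/5) = 231/40.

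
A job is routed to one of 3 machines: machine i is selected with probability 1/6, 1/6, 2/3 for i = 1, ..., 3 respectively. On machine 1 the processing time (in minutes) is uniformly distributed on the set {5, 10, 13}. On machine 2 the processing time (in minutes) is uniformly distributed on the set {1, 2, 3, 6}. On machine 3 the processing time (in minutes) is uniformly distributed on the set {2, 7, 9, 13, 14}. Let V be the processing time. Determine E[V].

145/18

E[V | machine 1] = (5+10+13)/3 = 28/3.
E[V | machine 2] = (1+2+3+6)/4 = 3.
E[V | machine 3] = (2+7+9+13+14)/5 = 9.
E[V] = (1/6)·(28/3) + (1/6)·(3) + (2/3)·(9) = 145/18.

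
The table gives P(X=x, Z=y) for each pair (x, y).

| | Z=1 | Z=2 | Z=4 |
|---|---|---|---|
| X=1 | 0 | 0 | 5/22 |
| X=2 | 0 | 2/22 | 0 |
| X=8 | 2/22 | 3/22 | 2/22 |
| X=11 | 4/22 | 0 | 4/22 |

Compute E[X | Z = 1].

P(Z = 1) = 3/11.
Σ X·P over the event = 8·(2/22) + 11·(4/22) = 30/11.
E[X | Z = 1] = (30/11) / (3/11) = 10.

10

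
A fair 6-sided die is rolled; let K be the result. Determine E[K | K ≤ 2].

Given K ≤ 2, K is equally likely to be any of {1, 2}.
E[K | K ≤ 2] = (1 + 2) / 2 = 3/2.

3/2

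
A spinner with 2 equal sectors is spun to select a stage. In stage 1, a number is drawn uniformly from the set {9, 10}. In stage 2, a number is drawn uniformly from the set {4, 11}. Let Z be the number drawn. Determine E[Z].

17/2

E[Z | stage 1] = (9+10)/2 = 19/2.
E[Z | stage 2] = (4+11)/2 = 15/2.
E[Z] = (1/2)·(19/2) + (1/2)·(15/2) = 17/2.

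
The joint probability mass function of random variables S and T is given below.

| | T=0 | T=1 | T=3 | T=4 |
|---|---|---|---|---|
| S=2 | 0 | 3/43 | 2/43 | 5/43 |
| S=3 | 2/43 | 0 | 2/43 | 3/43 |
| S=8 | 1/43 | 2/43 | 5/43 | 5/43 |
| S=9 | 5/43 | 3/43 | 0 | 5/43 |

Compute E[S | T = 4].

P(T = 4) = 18/43.
Summing S·P(S=x,T=y) over the conditioning event gives 104/43.
E[S | T = 4] = (104/43) / (18/43) = 52/9.

52/9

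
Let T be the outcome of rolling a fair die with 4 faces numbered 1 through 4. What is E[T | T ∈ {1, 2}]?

3/2

P(T ∈ {1, 2}) = 1/2.
Σ over the event: 1·1/4 + 2·1/4 = 3/4.
E[T | T ∈ {1, 2}] = (3/4) / (1/2) = 3/2.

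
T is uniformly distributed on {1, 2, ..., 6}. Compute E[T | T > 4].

Given T > 4, T is equally likely to be any of {5, 6}.
E[T | T > 4] = (5 + 6) / 2 = 11/2.

11/2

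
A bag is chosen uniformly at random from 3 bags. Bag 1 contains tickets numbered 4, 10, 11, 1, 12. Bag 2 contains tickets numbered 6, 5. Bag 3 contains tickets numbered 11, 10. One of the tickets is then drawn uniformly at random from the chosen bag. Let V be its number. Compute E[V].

118/15

E[V | bag 1] = (4+10+11+1+12)/5 = 38/5.
E[V | bag 2] = (6+5)/2 = 11/2.
E[V | bag 3] = (11+10)/2 = 21/2.
By the law of total expectation,
E[V] = (1/3)·(38/5) + (1/3)·(11/2) + (1/3)·(21/2) = 118/15.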